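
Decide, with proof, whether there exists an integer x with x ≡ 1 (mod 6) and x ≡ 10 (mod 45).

x = 55

Here gcd(6, 45) = 3, and both 1 and 10 leave remainder 1 mod 3, so the system is consistent.
Write x = 1 + 6t. Then 6t ≡ 10 − 1 ≡ 9 (mod 45); dividing through by 3 gives 2t ≡ 3 (mod 15).
Since 2·8 = 16 = 1·15 + 1, the inverse of 2 mod 15 is 8.
Therefore t ≡ 8·3 = 24 ≡ 9 (mod 15).
Then x = 1 + 6·9 = 55.
Indeed 55 ≡ 1 (mod 6) and 55 ≡ 10 (mod 45).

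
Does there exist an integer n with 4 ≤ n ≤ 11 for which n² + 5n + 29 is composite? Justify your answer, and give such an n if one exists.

n = 4

At n = 4: 4² + 5·4 + 29 = 65 = 5·13, which is composite.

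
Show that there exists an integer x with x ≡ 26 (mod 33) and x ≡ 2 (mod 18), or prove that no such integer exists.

Here gcd(33, 18) = 3, and both 26 and 2 leave remainder 2 mod 3, so the system is consistent.
List candidates x ≡ 26 (mod 33): 26, 59, 92. Modulo 18 these are 8, 5, 2; 92 gives 2 as required.
Check: 92 mod 33 = 26, 92 mod 18 = 2. ✓

x = 92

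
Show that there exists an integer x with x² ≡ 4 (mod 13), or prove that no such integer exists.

Take x = 2. Then 2² = 4, and since 0 ≤ 4 < 13 this is already reduced: 2² ≡ 4 (mod 13).

x = 2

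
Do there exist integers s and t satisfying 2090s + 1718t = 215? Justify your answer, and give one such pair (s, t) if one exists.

Any value of 2090s + 1718t is a multiple of gcd(2090, 1718) = 2.
But 215 is not a multiple of 2 (it leaves remainder 1).
Therefore 2090s + 1718t = 215 has no solution in integers.

There are no such integers.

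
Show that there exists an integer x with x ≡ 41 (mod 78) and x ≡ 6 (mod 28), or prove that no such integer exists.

There is no such integer.

Both moduli are multiples of 2 = gcd(78, 28), so any solution would satisfy x ≡ 41 and x ≡ 6 modulo 2 simultaneously.
These are incompatible: 41 − 6 = 35 is not divisible by 2.
So no integer satisfies both congruences.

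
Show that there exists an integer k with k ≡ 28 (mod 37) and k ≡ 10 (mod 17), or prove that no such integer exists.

The moduli 37 and 17 are coprime, so by the Chinese Remainder Theorem a unique solution modulo 629 exists.
Write k = 28 + 37t and require 28 + 37t ≡ 10 (mod 17), i.e. 37t ≡ 16 (mod 17).
37 ≡ 3 (mod 17), so this reads 3t ≡ 16 (mod 17). To invert 3 modulo 17: 17 = 5·3 + 2, 3 = 1·2 + 1, 2 = 2·1 + 0, and unwinding, 1 = 3 − 1·2 = 3 − (17 − 5·3) = −17 + 6·3. Thus 3⁻¹ ≡ 6 (mod 17).
Multiplying by 6: t ≡ 6·16 = 96 ≡ 11 (mod 17).
With t = 11: k = 28 + 37·11 = 435.
Verify: 435 = 11·37 + 28 and 435 = 25·17 + 10. ✓

k = 435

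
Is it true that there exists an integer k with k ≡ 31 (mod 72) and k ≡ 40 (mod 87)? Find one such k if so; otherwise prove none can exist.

k = 823

Here gcd(72, 87) = 3, and both 31 and 40 leave remainder 1 mod 3, so the system is consistent.
Write k = 31 + 72t. Then 72t ≡ 40 − 31 ≡ 9 (mod 87); dividing through by 3 gives 24t ≡ 3 (mod 29).
Invert 24 mod 29 by the Euclidean algorithm: 29 = 1·24 + 5, 24 = 4·5 + 4, 5 = 1·4 + 1, 4 = 4·1 + 0; back-substituting, 1 = 5 − 1·4 = 5 − (24 − 4·5) = −24 + 5·5 = −24 + 5·(29 − 1·24) = 5·29 − 6·24. Hence 24·(-6) ≡ 1, so 24⁻¹ ≡ -6 ≡ 23 (mod 29).
Therefore t ≡ 23·3 = 69 ≡ 11 (mod 29).
Then k = 31 + 72·11 = 823.
Check: 823 mod 72 = 31, 823 mod 87 = 40. ✓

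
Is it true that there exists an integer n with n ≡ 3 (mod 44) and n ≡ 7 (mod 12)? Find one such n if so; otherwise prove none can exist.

n = 91

The moduli are not coprime: gcd(44, 12) = 4. Compatibility requires 4 ∣ (7 − 3) = 4, which holds, so solutions exist.
List candidates n ≡ 3 (mod 44): 3, 47, 91. Modulo 12 these are 3, 11, 7; 91 gives 7 as required.
Verify: 91 = 2·44 + 3 and 91 = 7·12 + 7. ✓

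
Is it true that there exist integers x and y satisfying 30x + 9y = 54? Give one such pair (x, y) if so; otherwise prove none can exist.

gcd(30, 9) = 3, and 3 divides 54, so integer solutions exist.
Dividing through by 3 reduces the equation to 10x + 3y = 18.
Euclidean algorithm: 10 = 3·3 + 1, 3 = 3·1 + 0.
Working back up the chain: 1 = 10 − 3·3. So 10·1 + 3·(-3) = 1.
Times 18: 10·18 + 3·(-54) = 18, so (18, -54) solves it.
The general solution is x = 18 + 3k, y = -54 − 10k; taking k = -6 gives the smaller pair x = 0, y = 6.
Indeed 30·0 + 9·6 = 0 + 54 = 54.

x = 0, y = 6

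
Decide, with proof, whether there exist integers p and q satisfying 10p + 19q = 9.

p = 18, q = -9

Since gcd(10, 19) = 1, every integer is an integer combination of 10 and 19.
Dividing repeatedly: 19 = 1·10 + 9, 10 = 1·9 + 1, 9 = 9·1 + 0.
Unwinding: 1 = 10 − 1·9 = 10 − (19 − 1·10) = −19 + 2·10, i.e. 10·2 + 19·(-1) = 1.
Scaling by 9 gives the particular solution (p, q) = (18, -9).
Indeed 10·18 + 19·(-9) = 180 − 171 = 9.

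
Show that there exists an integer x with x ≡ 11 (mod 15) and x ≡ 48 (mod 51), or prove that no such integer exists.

Both moduli are multiples of 3 = gcd(15, 51), so any solution would satisfy x ≡ 11 and x ≡ 48 modulo 3 simultaneously.
However 11 ≡ 2 and 48 ≡ 0 (mod 3), and 2 ≠ 0.
Hence the system has no solution.

No such integer exists.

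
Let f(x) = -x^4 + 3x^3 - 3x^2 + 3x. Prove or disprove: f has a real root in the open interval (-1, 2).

f(-1) = -10 and f(2) = 2, which have opposite signs.
f is continuous everywhere (it is a polynomial), in particular on [-1, 2].
By the Intermediate Value Theorem, f takes the value 0 somewhere in the open interval.

Yes, f has a root in the interval.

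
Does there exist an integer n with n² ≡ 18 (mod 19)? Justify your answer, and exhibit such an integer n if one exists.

There is no such integer.

Squares mod 19 repeat after n = 9 (as (−n)² = n²); for n = 0..9 they are 0, 1, 4, 9, 16, 6, 17, 11, 7, 5.
So the quadratic residues mod 19 are {0, 1, 4, 5, 6, 7, 9, 11, 16, 17}, and 18 is not among them.
Therefore n² ≡ 18 (mod 19) has no solution.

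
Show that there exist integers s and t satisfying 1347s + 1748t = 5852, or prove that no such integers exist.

1347 and 1748 are coprime, so 1347s + 1748t ranges over all of ℤ.
Euclidean algorithm: 1748 = 1·1347 + 401, 1347 = 3·401 + 144, 401 = 2·144 + 113, 144 = 1·113 + 31, 113 = 3·31 + 20, 31 = 1·20 + 11, 20 = 1·11 + 9, 11 = 1·9 + 2, 9 = 4·2 + 1, 2 = 2·1 + 0.
Back-substituting, 1 = 9 − 4·2 = 9 − 4·(11 − 1·9) = −4·11 + 5·9 = −4·11 + 5·(20 − 1·11) = 5·20 − 9·11 = 5·20 − 9·(31 − 1·20) = −9·31 + 14·20 = −9·31 + 14·(113 − 3·31) = 14·113 − 51·31 = 14·113 − 51·(144 − 1·113) = −51·144 + 65·113 = −51·144 + 65·(401 − 2·144) = 65·401 − 181·144 = 65·401 − 181·(1347 − 3·401) = −181·1347 + 608·401 = −181·1347 + 608·(1748 − 1·1347) = 608·1748 − 789·1347; that is, 1347·(-789) + 1748·608 = 1.
Multiplying through by 5852: s = (-789)·5852 = -4617228, t = 608·5852 = 3558016 is a solution.
Shifting by a multiple of (1748, −1347) keeps it a solution: s = -4617228 + 2642·1748 = 988, t = 3558016 − 2642·1347 = -758.
Check: 1347·988 + 1748·(-758) = 1330836 − 1324984 = 5852. ✓

s = 988, t = -758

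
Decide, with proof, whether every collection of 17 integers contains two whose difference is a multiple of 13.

Yes.

There are exactly 13 possible remainders on division by 13.
Since 17 > 13, two of the 17 integers must share a residue class by the pigeonhole principle; call them a and b.
Then a ≡ b (mod 13), i.e. 13 ∣ (a − b).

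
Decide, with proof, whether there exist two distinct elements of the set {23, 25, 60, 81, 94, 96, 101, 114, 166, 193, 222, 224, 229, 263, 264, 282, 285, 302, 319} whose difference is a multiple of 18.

Reduce each element mod 18: 23↦5, 25↦7, 60↦6, 81↦9, 94↦4, 96↦6, 101↦11, 114↦6, 166↦4, 193↦13, 222↦6, 224↦8, 229↦13, 263↦11, 264↦12, 282↦12, 285↦15, 302↦14, 319↦13. The residue 6 repeats (at 60 and 96), and 96 − 60 = 36 = 2·18.

Yes: 60 and 96.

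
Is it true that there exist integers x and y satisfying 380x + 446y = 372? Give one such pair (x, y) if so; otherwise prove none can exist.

Every value of 380x + 446y is a multiple of gcd(380, 446) = 2; since 2 ∣ 372, solutions exist.
Dividing through by 2 reduces the equation to 190x + 223y = 186.
Run the Euclidean algorithm on 223 and 190: 223 = 1·190 + 33, 190 = 5·33 + 25, 33 = 1·25 + 8, 25 = 3·8 + 1, 8 = 8·1 + 0.
Unwinding: 1 = 25 − 3·8 = 25 − 3·(33 − 1·25) = −3·33 + 4·25 = −3·33 + 4·(190 − 5·33) = 4·190 − 23·33 = 4·190 − 23·(223 − 1·190) = −23·223 + 27·190, i.e. 190·27 + 223·(-23) = 1.
Times 186: 190·5022 + 223·(-4278) = 186, so (5022, -4278) solves it.
The general solution is x = 5022 + 223k, y = -4278 − 190k; taking k = -22 gives the smaller pair x = 116, y = -98.
Indeed 380·116 + 446·(-98) = 44080 − 43708 = 372.

x = 116, y = -98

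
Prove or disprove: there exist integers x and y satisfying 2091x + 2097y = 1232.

No such integers exist.

Any value of 2091x + 2097y is a multiple of gcd(2091, 2097) = 3.
But 1232 = 3·410 + 2, so 3 ∤ 1232.
Hence no integers x, y satisfy the equation.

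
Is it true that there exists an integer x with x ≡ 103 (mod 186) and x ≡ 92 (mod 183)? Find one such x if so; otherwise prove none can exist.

There is no such integer.

Both moduli are multiples of 3 = gcd(186, 183), so any solution would satisfy x ≡ 103 and x ≡ 92 modulo 3 simultaneously.
But 103 mod 3 = 1 while 92 mod 3 = 2, a contradiction.
So no integer satisfies both congruences.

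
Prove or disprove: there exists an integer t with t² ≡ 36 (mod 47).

Take t = 41. Then 41² = 1681 = 35·47 + 36, so 41² ≡ 36 (mod 47).

t = 41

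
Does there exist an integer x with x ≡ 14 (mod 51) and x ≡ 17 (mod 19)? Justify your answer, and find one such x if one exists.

x = 473

The moduli 51 and 19 are coprime, so by the Chinese Remainder Theorem a unique solution modulo 969 exists.
Write x = 14 + 51t and require 14 + 51t ≡ 17 (mod 19), i.e. 51t ≡ 3 (mod 19).
51 ≡ 13 (mod 19), so this reads 13t ≡ 3 (mod 19). Since 13·3 = 39 = 2·19 + 1, the inverse of 13 mod 19 is 3.
Multiplying by 3: t ≡ 3·3 = 9 (mod 19).
With t = 9: x = 14 + 51·9 = 473.
Verify: 473 = 9·51 + 14 and 473 = 24·19 + 17. ✓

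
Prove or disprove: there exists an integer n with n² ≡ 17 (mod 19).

n = 13

Take n = 13. Then 13² = 169 = 8·19 + 17, so 13² ≡ 17 (mod 19).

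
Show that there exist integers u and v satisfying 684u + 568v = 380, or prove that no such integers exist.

u = 111, v = -133

Since gcd(684, 568) = 4 and 380 = 4·95, Bézout's identity guarantees a solution.
Dividing through by 4 reduces the equation to 171u + 142v = 95.
Euclidean algorithm: 171 = 1·142 + 29, 142 = 4·29 + 26, 29 = 1·26 + 3, 26 = 8·3 + 2, 3 = 1·2 + 1, 2 = 2·1 + 0.
Unwinding: 1 = 3 − 1·2 = 3 − (26 − 8·3) = −26 + 9·3 = −26 + 9·(29 − 1·26) = 9·29 − 10·26 = 9·29 − 10·(142 − 4·29) = −10·142 + 49·29 = −10·142 + 49·(171 − 1·142) = 49·171 − 59·142, i.e. 171·49 + 142·(-59) = 1.
Multiplying through by 95: u = 49·95 = 4655, v = (-59)·95 = -5605 is a solution.
The general solution is u = 4655 + 142k, v = -5605 − 171k; taking k = -32 gives the smaller pair u = 111, v = -133.
Indeed 684·111 + 568·(-133) = 75924 − 75544 = 380.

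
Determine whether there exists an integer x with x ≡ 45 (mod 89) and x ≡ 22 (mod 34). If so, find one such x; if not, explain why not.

Since 89 and 34 share no common factor, CRT says the pair of congruences has a solution (unique mod 3026).
Write x = 45 + 89t and require 45 + 89t ≡ 22 (mod 34), i.e. 89t ≡ 11 (mod 34).
89 ≡ 21 (mod 34), so this reads 21t ≡ 11 (mod 34). Since 21·13 = 273 = 8·34 + 1, the inverse of 21 mod 34 is 13.
Multiplying by 13: t ≡ 13·11 = 143 ≡ 7 (mod 34).
Taking t = 7 gives x = 45 + 89·7 = 668.
Verify: 668 = 7·89 + 45 and 668 = 19·34 + 22. ✓

x = 668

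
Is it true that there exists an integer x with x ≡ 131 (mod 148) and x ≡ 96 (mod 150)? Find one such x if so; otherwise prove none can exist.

No such integer exists.

gcd(148, 150) = 2. If x ≡ 131 (mod 148) and x ≡ 96 (mod 150), then x ≡ 131 (mod 2) and x ≡ 96 (mod 2).
However 131 ≡ 1 and 96 ≡ 0 (mod 2), and 1 ≠ 0.
Therefore no such x exists.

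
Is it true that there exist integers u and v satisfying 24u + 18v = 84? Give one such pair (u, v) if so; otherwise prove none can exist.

u = 2, v = 2

Every value of 24u + 18v is a multiple of gcd(24, 18) = 6; since 6 ∣ 84, solutions exist.
Dividing through by 6 reduces the equation to 4u + 3v = 14.
Dividing repeatedly: 4 = 1·3 + 1, 3 = 3·1 + 0.
Unwinding: 1 = 4 − 1·3, i.e. 4·1 + 3·(-1) = 1.
Scaling by 14 gives the particular solution (u, v) = (14, -14).
Subtracting 4·3 from u and adding 4·4 to v gives the tidier solution (2, 2).
Check: 24·2 + 18·2 = 48 + 36 = 84. ✓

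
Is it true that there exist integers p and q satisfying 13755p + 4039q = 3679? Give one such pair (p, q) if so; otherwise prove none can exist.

No, no such integers exist.

Any value of 13755p + 4039q is a multiple of gcd(13755, 4039) = 7.
However 3679 leaves remainder 4 on division by 7.
Hence no integers p, q satisfy the equation.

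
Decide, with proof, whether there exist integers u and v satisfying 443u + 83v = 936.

443 and 83 are coprime, so 443u + 83v ranges over all of ℤ.
Run the Euclidean algorithm on 443 and 83: 443 = 5·83 + 28, 83 = 2·28 + 27, 28 = 1·27 + 1, 27 = 27·1 + 0.
Working back up the chain: 1 = 28 − 1·27 = 28 − (83 − 2·28) = −83 + 3·28 = −83 + 3·(443 − 5·83) = 3·443 − 16·83. So 443·3 + 83·(-16) = 1.
Multiplying through by 936: u = 3·936 = 2808, v = (-16)·936 = -14976 is a solution.
Subtracting 33·83 from u and adding 33·443 to v gives the tidier solution (69, -357).
Indeed 443·69 + 83·(-357) = 30567 − 29631 = 936.

u = 69, v = -357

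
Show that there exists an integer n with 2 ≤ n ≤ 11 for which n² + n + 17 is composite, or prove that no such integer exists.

No such integer n in that range exists.

The values for n = 2, 3, …, 11 are 23, 29, 37, 47, 59, 73, 89, 107, 127, 149, and each of these is prime.
So no value in the range makes the expression composite.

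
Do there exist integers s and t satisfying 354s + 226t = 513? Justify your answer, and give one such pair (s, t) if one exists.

No such integers exist.

gcd(354, 226) = 2, so every integer of the form 354s + 226t is a multiple of 2.
But 513 is not a multiple of 2 (it leaves remainder 1).
Hence no integers s, t satisfy the equation.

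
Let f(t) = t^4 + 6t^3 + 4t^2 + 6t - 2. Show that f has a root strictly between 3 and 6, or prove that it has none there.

No such root exists.

The endpoint values f(3) = 295 and f(6) = 2770 are both positive. Claim: f(t) > 0 for every t in (3, 6).
Substitute t = 3 + u, where 0 < u < 3 on the interval. Expanding, f(3 + u) = u^4 + 18u^3 + 112u^2 + 300u + 295.
All 5 nonzero coefficients of this polynomial in u are positive; hence for u > 0 the value is a sum of positive terms (the constant 295 among them).
Therefore f(t) > 0 throughout (3, 6), and f has no zero there.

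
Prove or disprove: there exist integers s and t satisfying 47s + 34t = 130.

Since gcd(47, 34) = 1, every integer is an integer combination of 47 and 34.
Euclidean algorithm: 47 = 1·34 + 13, 34 = 2·13 + 8, 13 = 1·8 + 5, 8 = 1·5 + 3, 5 = 1·3 + 2, 3 = 1·2 + 1, 2 = 2·1 + 0.
Working back up the chain: 1 = 3 − 1·2 = 3 − (5 − 1·3) = −5 + 2·3 = −5 + 2·(8 − 1·5) = 2·8 − 3·5 = 2·8 − 3·(13 − 1·8) = −3·13 + 5·8 = −3·13 + 5·(34 − 2·13) = 5·34 − 13·13 = 5·34 − 13·(47 − 1·34) = −13·47 + 18·34. So 47·(-13) + 34·18 = 1.
Times 130: 47·(-1690) + 34·2340 = 130, so (-1690, 2340) solves it.
Adding 50·34 to s and subtracting 50·47 from t gives the tidier solution (10, -10).
Indeed 47·10 + 34·(-10) = 470 − 340 = 130.

s = 10, t = -10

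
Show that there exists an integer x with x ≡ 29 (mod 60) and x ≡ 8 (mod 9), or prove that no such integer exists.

x = 89

gcd(60, 9) = 3. A simultaneous solution exists iff 29 ≡ 8 (mod 3); here 29 mod 3 = 2 = 8 mod 3, so it does.
The integers ≡ 29 (mod 60) are 29, 89, …; their remainders mod 9 are 2, 8, so x = 89 is the first that is ≡ 8 (mod 9).
Check: 89 mod 60 = 29, 89 mod 9 = 8. ✓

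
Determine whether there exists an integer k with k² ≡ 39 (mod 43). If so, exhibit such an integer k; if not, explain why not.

43 is prime, so by Euler's criterion 39 is a square mod 43 iff 39^((43−1)/2) = 39^21 ≡ 1 (mod 43).
Squaring successively (mod 43): 39^2 = 1521 ≡ 16; 39^4 ≡ 16² = 256 ≡ 41; 39^8 ≡ 41² = 1681 ≡ 4; 39^16 ≡ 4² = 16 ≡ 16.
Since 21 = 16 + 4 + 1, 39^21 ≡ 16 · 41 · 39; multiplying out mod 43: 16·41 = 656 ≡ 11, then 11·39 = 429 ≡ 42. Thus 39^21 ≡ 42 ≡ −1 (mod 43).
The value −1 means 39 is a non-residue modulo 43, so k² ≡ 39 (mod 43) is impossible.

No, no such integer exists.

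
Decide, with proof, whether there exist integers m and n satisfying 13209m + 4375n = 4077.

No such integers exist.

gcd(13209, 4375) = 7, so every integer of the form 13209m + 4375n is a multiple of 7.
But 4077 is not a multiple of 7 (it leaves remainder 3).
Hence no integers m, n satisfy the equation.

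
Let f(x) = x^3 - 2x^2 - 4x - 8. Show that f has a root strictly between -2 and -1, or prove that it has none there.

The endpoint values f(-2) = -16 and f(-1) = -7 are both negative. Claim: f(x) < 0 for every x in (-2, -1).
Substitute x = -1 − u, where 0 < u < 1 on the interval. Expanding, f(-1 − u) = -u^3 - 5u^2 - 3u - 7.
All 4 nonzero coefficients of this polynomial in u are negative; hence for u > 0 the value is a sum of negative terms (the constant -7 among them).
So f is strictly negative on (-2, -1); no root exists in the interval.

f has no root in that interval.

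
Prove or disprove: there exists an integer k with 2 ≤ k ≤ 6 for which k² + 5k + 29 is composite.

k = 4

At k = 4: 4² + 5·4 + 29 = 65 = 5·13, which is composite.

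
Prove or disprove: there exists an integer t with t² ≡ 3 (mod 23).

t = 16

t = 16 works: 16² = 256, and 256 − 3 = 253 = 11·23.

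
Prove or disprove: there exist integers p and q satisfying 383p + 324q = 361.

Since gcd(383, 324) = 1, every integer is an integer combination of 383 and 324.
Dividing repeatedly: 383 = 1·324 + 59, 324 = 5·59 + 29, 59 = 2·29 + 1, 29 = 29·1 + 0.
Unwinding: 1 = 59 − 2·29 = 59 − 2·(324 − 5·59) = −2·324 + 11·59 = −2·324 + 11·(383 − 1·324) = 11·383 − 13·324, i.e. 383·11 + 324·(-13) = 1.
Times 361: 383·3971 + 324·(-4693) = 361, so (3971, -4693) solves it.
Shifting by a multiple of (324, −383) keeps it a solution: p = 3971 − 12·324 = 83, q = -4693 + 12·383 = -97.
Indeed 383·83 + 324·(-97) = 31789 − 31428 = 361.

p = 83, q = -97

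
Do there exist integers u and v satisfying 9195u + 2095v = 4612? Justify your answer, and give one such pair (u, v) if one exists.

Both 9195 and 2095 are divisible by gcd(9195, 2095) = 5, hence so is any combination 9195u + 2095v.
However 4612 leaves remainder 2 on division by 5.
Hence no integers u, v satisfy the equation.

No, no such integers exist.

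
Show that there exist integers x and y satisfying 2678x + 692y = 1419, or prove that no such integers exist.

There are no such integers.

gcd(2678, 692) = 2, so every integer of the form 2678x + 692y is a multiple of 2.
However 1419 leaves remainder 1 on division by 2.
So the equation is unsolvable over ℤ.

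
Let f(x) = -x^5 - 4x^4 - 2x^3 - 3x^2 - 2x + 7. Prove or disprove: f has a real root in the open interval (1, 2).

The endpoint values f(1) = -5 and f(2) = -121 are both negative. Claim: f(x) < 0 for every x in (1, 2).
Shift to the endpoint 1: with x = 1 + u (0 < u < 1), one computes f(1 + u) = -u^5 - 9u^4 - 28u^3 - 43u^2 - 35u - 5.
All 6 nonzero coefficients of this polynomial in u are negative; hence for u > 0 the value is a sum of negative terms (the constant -5 among them).
So f is strictly negative on (1, 2); no root exists in the interval.

f has no root in that interval.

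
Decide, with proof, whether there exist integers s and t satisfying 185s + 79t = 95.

Since gcd(185, 79) = 1, every integer is an integer combination of 185 and 79.
Euclidean algorithm: 185 = 2·79 + 27, 79 = 2·27 + 25, 27 = 1·25 + 2, 25 = 12·2 + 1, 2 = 2·1 + 0.
Working back up the chain: 1 = 25 − 12·2 = 25 − 12·(27 − 1·25) = −12·27 + 13·25 = −12·27 + 13·(79 − 2·27) = 13·79 − 38·27 = 13·79 − 38·(185 − 2·79) = −38·185 + 89·79. So 185·(-38) + 79·89 = 1.
Times 95: 185·(-3610) + 79·8455 = 95, so (-3610, 8455) solves it.
Adding 46·79 to s and subtracting 46·185 from t gives the tidier solution (24, -55).
Indeed 185·24 + 79·(-55) = 4440 − 4345 = 95.

s = 24, t = -55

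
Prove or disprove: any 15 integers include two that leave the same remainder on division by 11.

Partition the integers by their residue mod 11; there are 11 classes.
Placing 15 integers into 11 classes, some class receives at least two — say a and b.
So a and b have equal remainders mod 11, which is exactly what was to be shown.

True.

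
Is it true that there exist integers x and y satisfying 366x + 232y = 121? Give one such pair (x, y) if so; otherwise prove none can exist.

Both 366 and 232 are divisible by gcd(366, 232) = 2, hence so is any combination 366x + 232y.
However 121 leaves remainder 1 on division by 2.
Therefore 366x + 232y = 121 has no solution in integers.

There are no such integers.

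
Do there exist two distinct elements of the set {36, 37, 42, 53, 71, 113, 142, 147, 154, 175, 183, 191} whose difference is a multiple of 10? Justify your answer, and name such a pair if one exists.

The pair (37, 147) works.

Reduce each element mod 10: 36↦6, 37↦7, 42↦2, 53↦3, 71↦1, 113↦3, 142↦2, 147↦7, 154↦4, 175↦5, 183↦3, 191↦1. The residue 7 repeats (at 37 and 147), and 147 − 37 = 110 = 11·10.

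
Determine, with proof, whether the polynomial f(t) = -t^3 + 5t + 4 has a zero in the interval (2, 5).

Such a root exists.

f(2) = 6 and f(5) = -96, which have opposite signs.
As a polynomial, f is continuous on every closed interval.
By the Intermediate Value Theorem f must vanish at some point of (2, 5).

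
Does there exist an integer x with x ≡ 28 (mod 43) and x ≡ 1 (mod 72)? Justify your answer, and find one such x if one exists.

Since 43 and 72 share no common factor, CRT says the pair of congruences has a solution (unique mod 3096).
Write x = 28 + 43t and require 28 + 43t ≡ 1 (mod 72), i.e. 43t ≡ 45 (mod 72).
Since 43·67 = 2881 = 40·72 + 1, the inverse of 43 mod 72 is 67.
Therefore t ≡ 67·45 = 3015 ≡ 63 (mod 72).
With t = 63: x = 28 + 43·63 = 2737.
Indeed 2737 ≡ 28 (mod 43) and 2737 ≡ 1 (mod 72).

x = 2737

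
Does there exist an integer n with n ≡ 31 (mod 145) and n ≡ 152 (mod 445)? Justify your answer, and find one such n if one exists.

No, no such integer exists.

gcd(145, 445) = 5. If n ≡ 31 (mod 145) and n ≡ 152 (mod 445), then n ≡ 31 (mod 5) and n ≡ 152 (mod 5).
However 31 ≡ 1 and 152 ≡ 2 (mod 5), and 1 ≠ 2.
Therefore no such n exists.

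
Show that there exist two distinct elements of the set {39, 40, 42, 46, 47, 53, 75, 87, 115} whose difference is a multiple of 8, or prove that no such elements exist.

39 mod 8 = 7 and 47 mod 8 = 7, so 47 − 39 = 8 = 1·8.

The pair (39, 47) works.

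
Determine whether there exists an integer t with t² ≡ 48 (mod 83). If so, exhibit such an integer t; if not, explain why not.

t = 52

t = 52 works: 52² = 2704, and 2704 − 48 = 2656 = 32·83.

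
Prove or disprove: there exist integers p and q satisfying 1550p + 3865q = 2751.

No such integers exist.

gcd(1550, 3865) = 5, so every integer of the form 1550p + 3865q is a multiple of 5.
But 2751 = 5·550 + 1, so 5 ∤ 2751.
Hence no integers p, q satisfy the equation.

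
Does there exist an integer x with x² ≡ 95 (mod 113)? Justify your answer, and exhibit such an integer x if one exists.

x = 78

x = 78 works: 78² = 6084, and 6084 − 95 = 5989 = 53·113.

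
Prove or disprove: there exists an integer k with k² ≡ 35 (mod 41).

41 is prime, so by Euler's criterion 35 is a square mod 41 iff 35^((41−1)/2) = 35^20 ≡ 1 (mod 41).
Repeated squaring mod 41: 35^2 = 1225 ≡ 36; 35^4 ≡ 36² = 1296 ≡ 25; 35^8 ≡ 25² = 625 ≡ 10; 35^16 ≡ 10² = 100 ≡ 18.
Since 20 = 16 + 4, 35^20 ≡ 18 · 25; multiplying out mod 41: 18·25 = 450 ≡ 40. Thus 35^20 ≡ 40 ≡ −1 (mod 41).
The value −1 means 35 is a non-residue modulo 41, so k² ≡ 35 (mod 41) is impossible.

No, no such integer exists.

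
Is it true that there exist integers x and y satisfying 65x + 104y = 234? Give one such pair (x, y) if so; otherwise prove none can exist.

Every value of 65x + 104y is a multiple of gcd(65, 104) = 13; since 13 ∣ 234, solutions exist.
Dividing through by 13 reduces the equation to 5x + 8y = 18.
Euclidean algorithm: 8 = 1·5 + 3, 5 = 1·3 + 2, 3 = 1·2 + 1, 2 = 2·1 + 0.
Unwinding: 1 = 3 − 1·2 = 3 − (5 − 1·3) = −5 + 2·3 = −5 + 2·(8 − 1·5) = 2·8 − 3·5, i.e. 5·(-3) + 8·2 = 1.
Multiplying through by 18: x = (-3)·18 = -54, y = 2·18 = 36 is a solution.
Shifting by a multiple of (8, −5) keeps it a solution: x = -54 + 7·8 = 2, y = 36 − 7·5 = 1.
Indeed 65·2 + 104·1 = 130 + 104 = 234.

x = 2, y = 1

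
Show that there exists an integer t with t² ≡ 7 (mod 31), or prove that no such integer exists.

t = 21

t = 21 works: 21² = 441, and 441 − 7 = 434 = 14·31.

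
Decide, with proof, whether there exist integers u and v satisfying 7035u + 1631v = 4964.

gcd(7035, 1631) = 7, so every integer of the form 7035u + 1631v is a multiple of 7.
However 4964 leaves remainder 1 on division by 7.
Therefore 7035u + 1631v = 4964 has no solution in integers.

No, no such integers exist.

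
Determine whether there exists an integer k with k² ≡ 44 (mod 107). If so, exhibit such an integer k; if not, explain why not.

k = 30 works: 30² = 900, and 900 − 44 = 856 = 8·107.

k = 30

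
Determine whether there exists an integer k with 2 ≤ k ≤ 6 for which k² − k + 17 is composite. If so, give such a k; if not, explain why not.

The values for k = 2, 3, …, 6 are 19, 23, 29, 37, 47, and each of these is prime.
So no value in the range makes the expression composite.

No such integer k in that range exists.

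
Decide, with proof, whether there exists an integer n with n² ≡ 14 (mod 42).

Reduce modulo 3, which divides 42: we would need n² ≡ 2 (mod 3).
Computing n² mod 3 for n = 0, 1, …, 1 (enough, by the symmetry n ↦ 3 − n) gives 0, 1.
The set of squares mod 3 is therefore {0, 1}, which does not contain 2.
Hence no integer n has n² ≡ 14 (mod 42).

No such integer exists.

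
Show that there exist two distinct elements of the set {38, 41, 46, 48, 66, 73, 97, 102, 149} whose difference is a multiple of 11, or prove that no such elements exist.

Reduce each element modulo 11: 38↦5, 41↦8, 46↦2, 48↦4, 66↦0, 73↦7, 97↦9, 102↦3, 149↦6.
All 9 residues are distinct, so no two elements differ by a multiple of 11.

There is no such pair.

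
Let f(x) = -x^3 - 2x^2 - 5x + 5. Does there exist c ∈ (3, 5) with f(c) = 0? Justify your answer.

No.

Evaluate at the endpoints: f(3) = -55, f(5) = -195 — same sign (negative).
The derivative f'(x) = -3x^2 - 4x - 5 is a quadratic with discriminant (-4)² − 4·(-3)·(-5) = -44 < 0; it never vanishes, so it is always negative (sign of the leading coefficient).
So f is strictly decreasing; between 3 and 5 its values lie between f(3) = -55 and f(5) = -195, all negative. Therefore f has no root in (3, 5).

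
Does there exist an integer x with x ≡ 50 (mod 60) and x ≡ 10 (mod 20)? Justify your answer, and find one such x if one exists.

gcd(60, 20) = 20. A simultaneous solution exists iff 50 ≡ 10 (mod 20); here 50 mod 20 = 10 = 10 mod 20, so it does.
In fact x = 50 itself already satisfies 50 mod 20 = 10.
Indeed 50 ≡ 50 (mod 60) and 50 ≡ 10 (mod 20).

x = 50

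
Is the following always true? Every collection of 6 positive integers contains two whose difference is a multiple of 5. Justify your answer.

Yes, this is always true.

Partition the integers by their residue mod 5; there are 5 classes.
Since 6 > 5, two of the 6 integers must share a residue class by the pigeonhole principle; call them a and b.
Then a ≡ b (mod 5), i.e. 5 ∣ (a − b).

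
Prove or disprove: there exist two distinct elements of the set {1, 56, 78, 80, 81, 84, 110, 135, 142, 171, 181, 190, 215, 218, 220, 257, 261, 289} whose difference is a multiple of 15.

Yes: 1 and 181.

Reduce each element mod 15: 1↦1, 56↦11, 78↦3, 80↦5, 81↦6, 84↦9, 110↦5, 135↦0, 142↦7, 171↦6, 181↦1, 190↦10, 215↦5, 218↦8, 220↦10, 257↦2, 261↦6, 289↦4. The residue 1 repeats (at 1 and 181), and 181 − 1 = 180 = 12·15.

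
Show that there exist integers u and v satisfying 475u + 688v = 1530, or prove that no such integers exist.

u = 206, v = -140

475 and 688 are coprime, so 475u + 688v ranges over all of ℤ.
Dividing repeatedly: 688 = 1·475 + 213, 475 = 2·213 + 49, 213 = 4·49 + 17, 49 = 2·17 + 15, 17 = 1·15 + 2, 15 = 7·2 + 1, 2 = 2·1 + 0.
Working back up the chain: 1 = 15 − 7·2 = 15 − 7·(17 − 1·15) = −7·17 + 8·15 = −7·17 + 8·(49 − 2·17) = 8·49 − 23·17 = 8·49 − 23·(213 − 4·49) = −23·213 + 100·49 = −23·213 + 100·(475 − 2·213) = 100·475 − 223·213 = 100·475 − 223·(688 − 1·475) = −223·688 + 323·475. So 475·323 + 688·(-223) = 1.
Multiplying through by 1530: u = 323·1530 = 494190, v = (-223)·1530 = -341190 is a solution.
Shifting by a multiple of (688, −475) keeps it a solution: u = 494190 − 718·688 = 206, v = -341190 + 718·475 = -140.
Check: 475·206 + 688·(-140) = 97850 − 96320 = 1530. ✓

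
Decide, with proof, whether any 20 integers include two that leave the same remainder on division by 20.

Try 20 consecutive integers, 61, 62, …, 80. Their remainders mod 20 are 1, 2, 3, 4, 5, 6, 7, 8, 9, 10, 11, 12, 13, 14, 15, 16, 17, 18, 19, 0 — pairwise different, as any 20 ≤ 20 consecutive integers have distinct residues.
Hence this collection has no pair with equal remainders mod 20, disproving the claim.

No; for instance {61, 62, 63, 64, 65, 66, 67, 68, 69, 70, 71, 72, 73, 74, 75, 76, 77, 78, 79, 80} is a counterexample.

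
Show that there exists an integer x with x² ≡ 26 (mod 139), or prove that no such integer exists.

139 is prime, so by Euler's criterion 26 is a square mod 139 iff 26^((139−1)/2) = 26^69 ≡ 1 (mod 139).
Squaring successively (mod 139): 26^2 = 676 ≡ 120; 26^4 ≡ 120² = 14400 ≡ 83; 26^8 ≡ 83² = 6889 ≡ 78; 26^16 ≡ 78² = 6084 ≡ 107; 26^32 ≡ 107² = 11449 ≡ 51; 26^64 ≡ 51² = 2601 ≡ 99.
Since 69 = 64 + 4 + 1, 26^69 ≡ 99 · 83 · 26; multiplying out mod 139: 99·83 = 8217 ≡ 16, then 16·26 = 416 ≡ 138. Thus 26^69 ≡ 138 ≡ −1 (mod 139).
The value −1 means 26 is a non-residue modulo 139, so x² ≡ 26 (mod 139) is impossible.

No, no such integer exists.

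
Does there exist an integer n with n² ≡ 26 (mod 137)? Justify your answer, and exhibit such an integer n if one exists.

137 is prime, so by Euler's criterion 26 is a square mod 137 iff 26^((137−1)/2) = 26^68 ≡ 1 (mod 137).
Repeated squaring mod 137: 26^2 = 676 ≡ 128; 26^4 ≡ 128² = 16384 ≡ 81; 26^8 ≡ 81² = 6561 ≡ 122; 26^16 ≡ 122² = 14884 ≡ 88; 26^32 ≡ 88² = 7744 ≡ 72; 26^64 ≡ 72² = 5184 ≡ 115.
Since 68 = 64 + 4, 26^68 ≡ 115 · 81; multiplying out mod 137: 115·81 = 9315 ≡ 136. Thus 26^68 ≡ 136 ≡ −1 (mod 137).
The value −1 means 26 is a non-residue modulo 137, so n² ≡ 26 (mod 137) is impossible.

No, no such integer exists.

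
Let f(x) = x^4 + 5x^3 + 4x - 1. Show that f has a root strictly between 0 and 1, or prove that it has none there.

f(0) = -1 and f(1) = 9, which have opposite signs.
As a polynomial, f is continuous on every closed interval.
By the Intermediate Value Theorem, f takes the value 0 somewhere in the open interval.

Such a root exists.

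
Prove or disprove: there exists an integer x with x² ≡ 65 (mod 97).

x = 29

x = 29 works: 29² = 841, and 841 − 65 = 776 = 8·97.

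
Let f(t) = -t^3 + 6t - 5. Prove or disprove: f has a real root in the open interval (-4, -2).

Such a root exists.

f(-4) = 35 and f(-2) = -9, which have opposite signs.
f is continuous everywhere (it is a polynomial), in particular on [-4, -2].
By the Intermediate Value Theorem, f takes the value 0 somewhere in the open interval.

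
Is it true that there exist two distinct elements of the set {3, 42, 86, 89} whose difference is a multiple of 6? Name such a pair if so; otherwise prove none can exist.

Residues mod 6: 3↦3, 42↦0, 86↦2, 89↦5.
These 4 residues are pairwise different, hence no difference of two elements is divisible by 6.

No, no such pair exists.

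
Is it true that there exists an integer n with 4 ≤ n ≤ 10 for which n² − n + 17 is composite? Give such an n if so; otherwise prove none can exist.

No, no such integer n in that range exists.

The values for n = 4, 5, …, 10 are 29, 37, 47, 59, 73, 89, 107, and each of these is prime.
So no value in the range makes the expression composite.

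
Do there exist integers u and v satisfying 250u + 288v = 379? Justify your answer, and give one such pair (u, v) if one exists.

No such integers exist.

gcd(250, 288) = 2, so every integer of the form 250u + 288v is a multiple of 2.
But 379 = 2·189 + 1, so 2 ∤ 379.
Therefore 250u + 288v = 379 has no solution in integers.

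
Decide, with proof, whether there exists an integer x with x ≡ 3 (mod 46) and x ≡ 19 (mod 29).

The moduli 46 and 29 are coprime, so by the Chinese Remainder Theorem a unique solution modulo 1334 exists.
Any solution of the first congruence is x = 3 + 46t; substituting into the second, 46t ≡ 19 − 3 ≡ 16 (mod 29).
46 ≡ 17 (mod 29), so this reads 17t ≡ 16 (mod 29). Invert 17 mod 29 by the Euclidean algorithm: 29 = 1·17 + 12, 17 = 1·12 + 5, 12 = 2·5 + 2, 5 = 2·2 + 1, 2 = 2·1 + 0; back-substituting, 1 = 5 − 2·2 = 5 − 2·(12 − 2·5) = −2·12 + 5·5 = −2·12 + 5·(17 − 1·12) = 5·17 − 7·12 = 5·17 − 7·(29 − 1·17) = −7·29 + 12·17. Hence 17·12 ≡ 1, so 17⁻¹ ≡ 12 (mod 29).
Multiplying by 12: t ≡ 12·16 = 192 ≡ 18 (mod 29).
With t = 18: x = 3 + 46·18 = 831.
Check: 831 mod 46 = 3, 831 mod 29 = 19. ✓

x = 831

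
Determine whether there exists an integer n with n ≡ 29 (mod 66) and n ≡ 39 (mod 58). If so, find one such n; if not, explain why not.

n = 1547

gcd(66, 58) = 2. A simultaneous solution exists iff 29 ≡ 39 (mod 2); here 29 mod 2 = 1 = 39 mod 2, so it does.
Put n = 29 + 66t, so we need 66t ≡ 10 (mod 58), equivalently (divide by 2) 33t ≡ 5 (mod 29).
33 ≡ 4 (mod 29), so this reads 4t ≡ 5 (mod 29). Invert 4 mod 29 by the Euclidean algorithm: 29 = 7·4 + 1, 4 = 4·1 + 0; back-substituting, 1 = 29 − 7·4. Hence 4·(-7) ≡ 1, so 4⁻¹ ≡ -7 ≡ 22 (mod 29).
Multiplying by 22: t ≡ 22·5 = 110 ≡ 23 (mod 29).
Then n = 29 + 66·23 = 1547.
Indeed 1547 ≡ 29 (mod 66) and 1547 ≡ 39 (mod 58).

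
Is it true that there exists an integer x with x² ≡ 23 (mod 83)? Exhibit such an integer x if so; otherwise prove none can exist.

x = 40

Take x = 40. Then 40² = 1600 = 19·83 + 23, so 40² ≡ 23 (mod 83).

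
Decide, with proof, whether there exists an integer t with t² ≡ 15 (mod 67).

Take t = 22. Then 22² = 484 = 7·67 + 15, so 22² ≡ 15 (mod 67).

t = 22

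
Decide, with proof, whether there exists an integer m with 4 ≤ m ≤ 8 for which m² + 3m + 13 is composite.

There is no such integer m in that range.

The values for m = 4, 5, …, 8 are 41, 53, 67, 83, 101, and each of these is prime.
So no value in the range makes the expression composite.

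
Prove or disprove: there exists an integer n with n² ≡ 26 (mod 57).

No, no such integer exists.

Work modulo the divisor 3 of 57. If n² ≡ 26 (mod 57) then n² ≡ 2 (mod 3).
Computing n² mod 3 for n = 0, 1, …, 1 (enough, by the symmetry n ↦ 3 − n) gives 0, 1.
So the quadratic residues mod 3 are {0, 1}, and 2 is not among them.
Hence no integer n has n² ≡ 26 (mod 57).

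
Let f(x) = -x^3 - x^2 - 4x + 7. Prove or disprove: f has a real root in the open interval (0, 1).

No such root exists.

f(0) = 7 and f(1) = 1, both positive.
The derivative f'(x) = -3x^2 - 2x - 4 is a quadratic with discriminant (-2)² − 4·(-3)·(-4) = -44 < 0; it never vanishes, so it is always negative (sign of the leading coefficient).
Hence f is strictly decreasing on ℝ, and in particular on [0, 1]. A strictly monotone function with same-sign endpoint values stays positive on the whole interval, so f has no zero in (0, 1).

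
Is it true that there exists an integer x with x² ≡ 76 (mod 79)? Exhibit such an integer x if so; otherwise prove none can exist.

x = 47

x = 47 works: 47² = 2209, and 2209 − 76 = 2133 = 27·79.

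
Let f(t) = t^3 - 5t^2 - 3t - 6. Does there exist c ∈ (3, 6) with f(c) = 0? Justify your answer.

f(3) = -33 and f(6) = 12, which have opposite signs.
f is continuous everywhere (it is a polynomial), in particular on [3, 6].
The Intermediate Value Theorem then guarantees some c ∈ (3, 6) with f(c) = 0.

Yes, such a c exists.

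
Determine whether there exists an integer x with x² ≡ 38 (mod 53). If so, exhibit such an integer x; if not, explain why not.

x = 41 works: 41² = 1681, and 1681 − 38 = 1643 = 31·53.

x = 41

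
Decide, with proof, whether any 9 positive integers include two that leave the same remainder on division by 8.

Each integer lies in one of the 8 residue classes modulo 8.
With 9 integers and only 8 classes, the pigeonhole principle forces two of them, say a and b, into the same class.
So a and b have equal remainders mod 8, which is exactly what was to be shown.

Yes, this is always true.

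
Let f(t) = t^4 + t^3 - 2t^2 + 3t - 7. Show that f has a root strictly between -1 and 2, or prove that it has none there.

Such a root exists.

f(-1) = -12 and f(2) = 15, which have opposite signs.
Since f is a polynomial it is continuous on [-1, 2].
By the Intermediate Value Theorem, f takes the value 0 somewhere in the open interval.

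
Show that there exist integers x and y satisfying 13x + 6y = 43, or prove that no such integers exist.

Since gcd(13, 6) = 1, every integer is an integer combination of 13 and 6.
Euclidean algorithm: 13 = 2·6 + 1, 6 = 6·1 + 0.
Back-substituting, 1 = 13 − 2·6; that is, 13·1 + 6·(-2) = 1.
Multiplying through by 43: x = 1·43 = 43, y = (-2)·43 = -86 is a solution.
Shifting by a multiple of (6, −13) keeps it a solution: x = 43 − 7·6 = 1, y = -86 + 7·13 = 5.
Check: 13·1 + 6·5 = 13 + 30 = 43. ✓

x = 1, y = 5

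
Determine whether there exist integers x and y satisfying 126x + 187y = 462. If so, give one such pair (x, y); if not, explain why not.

126 and 187 are coprime, so 126x + 187y ranges over all of ℤ.
Euclidean algorithm: 187 = 1·126 + 61, 126 = 2·61 + 4, 61 = 15·4 + 1, 4 = 4·1 + 0.
Unwinding: 1 = 61 − 15·4 = 61 − 15·(126 − 2·61) = −15·126 + 31·61 = −15·126 + 31·(187 − 1·126) = 31·187 − 46·126, i.e. 126·(-46) + 187·31 = 1.
Times 462: 126·(-21252) + 187·14322 = 462, so (-21252, 14322) solves it.
Shifting by a multiple of (187, −126) keeps it a solution: x = -21252 + 114·187 = 66, y = 14322 − 114·126 = -42.
Indeed 126·66 + 187·(-42) = 8316 − 7854 = 462.

x = 66, y = -42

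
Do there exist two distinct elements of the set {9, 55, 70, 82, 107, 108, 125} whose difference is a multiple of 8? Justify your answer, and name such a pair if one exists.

No, no such pair exists.

Reduce each element modulo 8: 9↦1, 55↦7, 70↦6, 82↦2, 107↦3, 108↦4, 125↦5.
These 7 residues are pairwise different, hence no difference of two elements is divisible by 8.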